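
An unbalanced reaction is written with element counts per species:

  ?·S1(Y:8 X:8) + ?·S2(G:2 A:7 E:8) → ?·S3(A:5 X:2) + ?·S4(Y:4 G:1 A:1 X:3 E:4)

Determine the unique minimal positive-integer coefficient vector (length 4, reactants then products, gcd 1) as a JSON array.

Coefficients: [1, 1, 1, 2]

Y: 1·8+1·0 = 8 | 1·0+2·4 = 8
G: 1·0+1·2 = 2 | 1·0+2·1 = 2
A: 1·0+1·7 = 7 | 1·5+2·1 = 7
X: 1·8+1·0 = 8 | 1·2+2·3 = 8
E: 1·0+1·8 = 8 | 1·0+2·4 = 8
gcd(1,1,1,2) = 1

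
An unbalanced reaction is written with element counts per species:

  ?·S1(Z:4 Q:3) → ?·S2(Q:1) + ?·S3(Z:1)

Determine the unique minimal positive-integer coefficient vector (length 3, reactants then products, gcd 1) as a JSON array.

Coefficients: [1, 3, 4]

Z: 1·4 = 4 | 3·0+4·1 = 4
Q: 1·3 = 3 | 3·1+4·0 = 3
gcd(1,3,4) = 1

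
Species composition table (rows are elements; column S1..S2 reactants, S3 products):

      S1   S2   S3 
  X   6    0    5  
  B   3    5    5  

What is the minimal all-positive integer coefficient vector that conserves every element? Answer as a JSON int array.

Coefficients: [5, 3, 6]

X: 5·6+3·0 = 30 | 6·5 = 30
B: 5·3+3·5 = 30 | 6·5 = 30
gcd(5,3,6) = 1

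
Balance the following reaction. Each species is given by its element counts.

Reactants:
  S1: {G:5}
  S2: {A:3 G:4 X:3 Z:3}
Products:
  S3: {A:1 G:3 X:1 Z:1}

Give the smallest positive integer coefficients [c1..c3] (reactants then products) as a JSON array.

Coefficients: [1, 1, 3]

A: 1·0+1·3 = 3 | 3·1 = 3
G: 1·5+1·4 = 9 | 3·3 = 9
X: 1·0+1·3 = 3 | 3·1 = 3
Z: 1·0+1·3 = 3 | 3·1 = 3
gcd(1,1,3) = 1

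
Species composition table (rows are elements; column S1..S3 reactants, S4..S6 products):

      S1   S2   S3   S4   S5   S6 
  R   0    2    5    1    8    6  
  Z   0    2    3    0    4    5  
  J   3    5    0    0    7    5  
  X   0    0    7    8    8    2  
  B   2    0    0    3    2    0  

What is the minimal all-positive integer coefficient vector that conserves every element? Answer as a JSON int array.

R: 4·0+1·2+4·5 = 22 | 2·1+1·8+2·6 = 22
Z: 4·0+1·2+4·3 = 14 | 2·0+1·4+2·5 = 14
J: 4·3+1·5+4·0 = 17 | 2·0+1·7+2·5 = 17
X: 4·0+1·0+4·7 = 28 | 2·8+1·8+2·2 = 28
B: 4·2+1·0+4·0 = 8 | 2·3+1·2+2·0 = 8
gcd(4,1,4,2,1,2) = 1

Coefficients: [4, 1, 4, 2, 1, 2]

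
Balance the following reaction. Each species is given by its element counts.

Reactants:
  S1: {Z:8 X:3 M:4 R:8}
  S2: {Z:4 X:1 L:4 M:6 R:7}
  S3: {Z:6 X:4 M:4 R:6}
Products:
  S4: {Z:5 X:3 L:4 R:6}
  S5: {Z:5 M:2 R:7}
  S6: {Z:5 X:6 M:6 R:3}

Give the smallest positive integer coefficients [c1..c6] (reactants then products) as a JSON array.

Z: 2·8+1·4+5·6 = 50 | 1·5+5·5+4·5 = 50
X: 2·3+1·1+5·4 = 27 | 1·3+5·0+4·6 = 27
L: 2·0+1·4+5·0 = 4 | 1·4+5·0+4·0 = 4
M: 2·4+1·6+5·4 = 34 | 1·0+5·2+4·6 = 34
R: 2·8+1·7+5·6 = 53 | 1·6+5·7+4·3 = 53
gcd(2,1,5,1,5,4) = 1

Coefficients: [2, 1, 5, 1, 5, 4]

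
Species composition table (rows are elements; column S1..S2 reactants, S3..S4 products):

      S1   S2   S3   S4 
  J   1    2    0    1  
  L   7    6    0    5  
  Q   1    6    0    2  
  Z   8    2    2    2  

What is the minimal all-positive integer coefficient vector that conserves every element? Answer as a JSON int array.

Coefficients: [2, 1, 5, 4]

J: 2·1+1·2 = 4 | 5·0+4·1 = 4
L: 2·7+1·6 = 20 | 5·0+4·5 = 20
Q: 2·1+1·6 = 8 | 5·0+4·2 = 8
Z: 2·8+1·2 = 18 | 5·2+4·2 = 18
gcd(2,1,5,4) = 1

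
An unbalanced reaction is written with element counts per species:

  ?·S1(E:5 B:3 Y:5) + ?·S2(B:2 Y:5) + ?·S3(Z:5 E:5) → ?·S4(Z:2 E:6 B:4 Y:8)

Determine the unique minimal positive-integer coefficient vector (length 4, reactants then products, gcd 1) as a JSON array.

Coefficients: [4, 4, 2, 5]

Z: 4·0+4·0+2·5 = 10 | 5·2 = 10
E: 4·5+4·0+2·5 = 30 | 5·6 = 30
B: 4·3+4·2+2·0 = 20 | 5·4 = 20
Y: 4·5+4·5+2·0 = 40 | 5·8 = 40
gcd(4,4,2,5) = 1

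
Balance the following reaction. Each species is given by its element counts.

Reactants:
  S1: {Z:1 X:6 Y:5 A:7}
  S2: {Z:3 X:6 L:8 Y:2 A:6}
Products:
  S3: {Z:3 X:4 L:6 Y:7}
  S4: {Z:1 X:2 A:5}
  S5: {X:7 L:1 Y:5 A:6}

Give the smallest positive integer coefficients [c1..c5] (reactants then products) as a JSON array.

Coefficients: [3, 1, 1, 3, 2]

Z: 3·1+1·3 = 6 | 1·3+3·1+2·0 = 6
X: 3·6+1·6 = 24 | 1·4+3·2+2·7 = 24
L: 3·0+1·8 = 8 | 1·6+3·0+2·1 = 8
Y: 3·5+1·2 = 17 | 1·7+3·0+2·5 = 17
A: 3·7+1·6 = 27 | 1·0+3·5+2·6 = 27
gcd(3,1,1,3,2) = 1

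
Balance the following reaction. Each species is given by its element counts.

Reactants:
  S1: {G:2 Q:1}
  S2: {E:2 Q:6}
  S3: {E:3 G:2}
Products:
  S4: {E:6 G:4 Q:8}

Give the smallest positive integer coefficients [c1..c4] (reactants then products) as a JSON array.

Coefficients: [4, 6, 6, 5]

E: 4·0+6·2+6·3 = 30 | 5·6 = 30
G: 4·2+6·0+6·2 = 20 | 5·4 = 20
Q: 4·1+6·6+6·0 = 40 | 5·8 = 40
gcd(4,6,6,5) = 1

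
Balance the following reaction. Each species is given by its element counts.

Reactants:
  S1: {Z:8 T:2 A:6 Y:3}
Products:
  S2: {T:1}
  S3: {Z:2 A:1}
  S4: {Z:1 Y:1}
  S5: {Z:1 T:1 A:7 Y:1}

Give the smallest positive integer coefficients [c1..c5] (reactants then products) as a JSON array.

Coefficients: [2, 3, 5, 5, 1]

Z: 2·8 = 16 | 3·0+5·2+5·1+1·1 = 16
T: 2·2 = 4 | 3·1+5·0+5·0+1·1 = 4
A: 2·6 = 12 | 3·0+5·1+5·0+1·7 = 12
Y: 2·3 = 6 | 3·0+5·0+5·1+1·1 = 6
gcd(2,3,5,5,1) = 1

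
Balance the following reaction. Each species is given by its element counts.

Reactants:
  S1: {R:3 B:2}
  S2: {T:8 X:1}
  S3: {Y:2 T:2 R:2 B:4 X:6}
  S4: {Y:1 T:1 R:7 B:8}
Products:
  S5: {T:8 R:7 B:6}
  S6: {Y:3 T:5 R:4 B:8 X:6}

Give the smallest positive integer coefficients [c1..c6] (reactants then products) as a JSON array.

Coefficients: [1, 6, 3, 6, 5, 4]

Y: 1·0+6·0+3·2+6·1 = 12 | 5·0+4·3 = 12
T: 1·0+6·8+3·2+6·1 = 60 | 5·8+4·5 = 60
R: 1·3+6·0+3·2+6·7 = 51 | 5·7+4·4 = 51
B: 1·2+6·0+3·4+6·8 = 62 | 5·6+4·8 = 62
X: 1·0+6·1+3·6+6·0 = 24 | 5·0+4·6 = 24
gcd(1,6,3,6,5,4) = 1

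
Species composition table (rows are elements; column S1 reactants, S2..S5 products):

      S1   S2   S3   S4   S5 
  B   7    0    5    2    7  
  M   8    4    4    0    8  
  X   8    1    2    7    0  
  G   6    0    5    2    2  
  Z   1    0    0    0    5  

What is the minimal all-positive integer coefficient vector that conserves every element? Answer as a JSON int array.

B: 5·7 = 35 | 4·0+4·5+4·2+1·7 = 35
M: 5·8 = 40 | 4·4+4·4+4·0+1·8 = 40
X: 5·8 = 40 | 4·1+4·2+4·7+1·0 = 40
G: 5·6 = 30 | 4·0+4·5+4·2+1·2 = 30
Z: 5·1 = 5 | 4·0+4·0+4·0+1·5 = 5
gcd(5,4,4,4,1) = 1

Coefficients: [5, 4, 4, 4, 1]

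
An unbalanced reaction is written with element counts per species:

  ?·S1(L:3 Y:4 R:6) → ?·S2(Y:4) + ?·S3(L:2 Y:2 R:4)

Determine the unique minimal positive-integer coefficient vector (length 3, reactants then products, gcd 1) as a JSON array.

L: 4·3 = 12 | 1·0+6·2 = 12
Y: 4·4 = 16 | 1·4+6·2 = 16
R: 4·6 = 24 | 1·0+6·4 = 24
gcd(4,1,6) = 1

Coefficients: [4, 1, 6]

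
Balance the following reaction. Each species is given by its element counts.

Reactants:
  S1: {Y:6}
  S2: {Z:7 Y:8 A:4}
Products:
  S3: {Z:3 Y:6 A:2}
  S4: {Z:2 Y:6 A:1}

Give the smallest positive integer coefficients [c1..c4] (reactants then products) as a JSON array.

Z: 5·0+3·7 = 21 | 3·3+6·2 = 21
Y: 5·6+3·8 = 54 | 3·6+6·6 = 54
A: 5·0+3·4 = 12 | 3·2+6·1 = 12
gcd(5,3,3,6) = 1

Coefficients: [5, 3, 3, 6]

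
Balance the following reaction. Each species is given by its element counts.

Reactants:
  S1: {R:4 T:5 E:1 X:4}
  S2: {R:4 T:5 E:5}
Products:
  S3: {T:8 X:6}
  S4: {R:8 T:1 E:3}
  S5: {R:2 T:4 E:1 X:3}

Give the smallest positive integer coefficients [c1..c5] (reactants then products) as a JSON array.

Coefficients: [6, 1, 3, 3, 2]

R: 6·4+1·4 = 28 | 3·0+3·8+2·2 = 28
T: 6·5+1·5 = 35 | 3·8+3·1+2·4 = 35
E: 6·1+1·5 = 11 | 3·0+3·3+2·1 = 11
X: 6·4+1·0 = 24 | 3·6+3·0+2·3 = 24
gcd(6,1,3,3,2) = 1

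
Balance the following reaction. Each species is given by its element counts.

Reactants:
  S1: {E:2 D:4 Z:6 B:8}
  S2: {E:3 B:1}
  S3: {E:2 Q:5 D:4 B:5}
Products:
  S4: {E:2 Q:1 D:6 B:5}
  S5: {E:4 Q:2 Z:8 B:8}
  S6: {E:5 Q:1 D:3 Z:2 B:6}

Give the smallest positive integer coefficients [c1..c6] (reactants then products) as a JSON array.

E: 6·2+6·3+3·2 = 36 | 5·2+4·4+2·5 = 36
Q: 6·0+6·0+3·5 = 15 | 5·1+4·2+2·1 = 15
D: 6·4+6·0+3·4 = 36 | 5·6+4·0+2·3 = 36
Z: 6·6+6·0+3·0 = 36 | 5·0+4·8+2·2 = 36
B: 6·8+6·1+3·5 = 69 | 5·5+4·8+2·6 = 69
gcd(6,6,3,5,4,2) = 1

Coefficients: [6, 6, 3, 5, 4, 2]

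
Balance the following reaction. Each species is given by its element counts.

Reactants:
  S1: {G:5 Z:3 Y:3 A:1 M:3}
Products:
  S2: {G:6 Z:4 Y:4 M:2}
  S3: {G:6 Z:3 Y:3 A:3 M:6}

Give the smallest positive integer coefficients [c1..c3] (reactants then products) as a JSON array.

Coefficients: [6, 3, 2]

G: 6·5 = 30 | 3·6+2·6 = 30
Z: 6·3 = 18 | 3·4+2·3 = 18
Y: 6·3 = 18 | 3·4+2·3 = 18
A: 6·1 = 6 | 3·0+2·3 = 6
M: 6·3 = 18 | 3·2+2·6 = 18
gcd(6,3,2) = 1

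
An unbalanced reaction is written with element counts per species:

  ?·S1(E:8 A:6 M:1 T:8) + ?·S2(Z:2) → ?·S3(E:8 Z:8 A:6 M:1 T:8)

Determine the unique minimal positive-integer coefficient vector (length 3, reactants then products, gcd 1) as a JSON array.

Coefficients: [1, 4, 1]

E: 1·8+4·0 = 8 | 1·8 = 8
Z: 1·0+4·2 = 8 | 1·8 = 8
A: 1·6+4·0 = 6 | 1·6 = 6
M: 1·1+4·0 = 1 | 1·1 = 1
T: 1·8+4·0 = 8 | 1·8 = 8
gcd(1,4,1) = 1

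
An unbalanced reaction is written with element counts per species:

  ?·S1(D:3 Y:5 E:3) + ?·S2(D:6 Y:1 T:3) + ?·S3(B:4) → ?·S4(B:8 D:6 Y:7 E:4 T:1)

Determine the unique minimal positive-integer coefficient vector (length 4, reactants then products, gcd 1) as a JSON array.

B: 4·0+1·0+6·4 = 24 | 3·8 = 24
D: 4·3+1·6+6·0 = 18 | 3·6 = 18
Y: 4·5+1·1+6·0 = 21 | 3·7 = 21
E: 4·3+1·0+6·0 = 12 | 3·4 = 12
T: 4·0+1·3+6·0 = 3 | 3·1 = 3
gcd(4,1,6,3) = 1

Coefficients: [4, 1, 6, 3]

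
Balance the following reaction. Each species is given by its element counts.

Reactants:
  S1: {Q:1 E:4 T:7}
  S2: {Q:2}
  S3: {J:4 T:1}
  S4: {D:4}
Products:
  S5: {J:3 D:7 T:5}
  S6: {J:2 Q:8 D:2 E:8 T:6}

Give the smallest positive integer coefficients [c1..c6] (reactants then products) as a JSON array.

J: 2·0+3·0+2·4+4·0 = 8 | 2·3+1·2 = 8
Q: 2·1+3·2+2·0+4·0 = 8 | 2·0+1·8 = 8
D: 2·0+3·0+2·0+4·4 = 16 | 2·7+1·2 = 16
E: 2·4+3·0+2·0+4·0 = 8 | 2·0+1·8 = 8
T: 2·7+3·0+2·1+4·0 = 16 | 2·5+1·6 = 16
gcd(2,3,2,4,2,1) = 1

Coefficients: [2, 3, 2, 4, 2, 1]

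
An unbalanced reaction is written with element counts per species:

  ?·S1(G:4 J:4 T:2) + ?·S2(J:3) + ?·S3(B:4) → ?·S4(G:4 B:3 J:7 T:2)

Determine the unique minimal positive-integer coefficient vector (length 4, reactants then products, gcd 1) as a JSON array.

Coefficients: [4, 4, 3, 4]

G: 4·4+4·0+3·0 = 16 | 4·4 = 16
B: 4·0+4·0+3·4 = 12 | 4·3 = 12
J: 4·4+4·3+3·0 = 28 | 4·7 = 28
T: 4·2+4·0+3·0 = 8 | 4·2 = 8
gcd(4,4,3,4) = 1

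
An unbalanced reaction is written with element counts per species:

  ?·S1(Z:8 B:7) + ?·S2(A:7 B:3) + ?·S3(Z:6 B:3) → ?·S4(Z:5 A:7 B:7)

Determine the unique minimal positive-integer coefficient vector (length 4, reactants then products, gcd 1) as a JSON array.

Z: 3·8+6·0+1·6 = 30 | 6·5 = 30
A: 3·0+6·7+1·0 = 42 | 6·7 = 42
B: 3·7+6·3+1·3 = 42 | 6·7 = 42
gcd(3,6,1,6) = 1

Coefficients: [3, 6, 1, 6]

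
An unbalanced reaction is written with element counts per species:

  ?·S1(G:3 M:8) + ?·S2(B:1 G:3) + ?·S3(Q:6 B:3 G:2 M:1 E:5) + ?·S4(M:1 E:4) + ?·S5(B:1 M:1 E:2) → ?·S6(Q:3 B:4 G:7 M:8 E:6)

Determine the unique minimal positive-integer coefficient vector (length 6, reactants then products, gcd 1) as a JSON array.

Coefficients: [3, 5, 2, 1, 5, 4]

Q: 3·0+5·0+2·6+1·0+5·0 = 12 | 4·3 = 12
B: 3·0+5·1+2·3+1·0+5·1 = 16 | 4·4 = 16
G: 3·3+5·3+2·2+1·0+5·0 = 28 | 4·7 = 28
M: 3·8+5·0+2·1+1·1+5·1 = 32 | 4·8 = 32
E: 3·0+5·0+2·5+1·4+5·2 = 24 | 4·6 = 24
gcd(3,5,2,1,5,4) = 1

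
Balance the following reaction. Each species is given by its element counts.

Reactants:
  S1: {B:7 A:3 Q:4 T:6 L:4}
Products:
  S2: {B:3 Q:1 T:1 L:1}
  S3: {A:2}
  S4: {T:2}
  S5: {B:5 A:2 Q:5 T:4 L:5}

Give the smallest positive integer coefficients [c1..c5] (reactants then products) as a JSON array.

Coefficients: [4, 6, 4, 5, 2]

B: 4·7 = 28 | 6·3+4·0+5·0+2·5 = 28
A: 4·3 = 12 | 6·0+4·2+5·0+2·2 = 12
Q: 4·4 = 16 | 6·1+4·0+5·0+2·5 = 16
T: 4·6 = 24 | 6·1+4·0+5·2+2·4 = 24
L: 4·4 = 16 | 6·1+4·0+5·0+2·5 = 16
gcd(4,6,4,5,2) = 1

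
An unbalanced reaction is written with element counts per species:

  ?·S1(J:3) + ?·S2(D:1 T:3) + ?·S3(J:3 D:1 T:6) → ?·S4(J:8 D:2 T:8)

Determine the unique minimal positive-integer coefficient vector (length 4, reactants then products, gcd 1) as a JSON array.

J: 6·3+4·0+2·3 = 24 | 3·8 = 24
D: 6·0+4·1+2·1 = 6 | 3·2 = 6
T: 6·0+4·3+2·6 = 24 | 3·8 = 24
gcd(6,4,2,3) = 1

Coefficients: [6, 4, 2, 3]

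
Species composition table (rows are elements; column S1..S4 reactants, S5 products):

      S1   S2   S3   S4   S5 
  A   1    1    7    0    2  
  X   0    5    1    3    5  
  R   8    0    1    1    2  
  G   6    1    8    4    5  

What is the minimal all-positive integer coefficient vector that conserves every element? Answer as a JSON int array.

Coefficients: [1, 4, 1, 3, 6]

A: 1·1+4·1+1·7+3·0 = 12 | 6·2 = 12
X: 1·0+4·5+1·1+3·3 = 30 | 6·5 = 30
R: 1·8+4·0+1·1+3·1 = 12 | 6·2 = 12
G: 1·6+4·1+1·8+3·4 = 30 | 6·5 = 30
gcd(1,4,1,3,6) = 1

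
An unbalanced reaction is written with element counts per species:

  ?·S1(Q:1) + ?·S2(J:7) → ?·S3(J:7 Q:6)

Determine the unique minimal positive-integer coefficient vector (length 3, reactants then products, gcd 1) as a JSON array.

Coefficients: [6, 1, 1]

J: 6·0+1·7 = 7 | 1·7 = 7
Q: 6·1+1·0 = 6 | 1·6 = 6
gcd(6,1,1) = 1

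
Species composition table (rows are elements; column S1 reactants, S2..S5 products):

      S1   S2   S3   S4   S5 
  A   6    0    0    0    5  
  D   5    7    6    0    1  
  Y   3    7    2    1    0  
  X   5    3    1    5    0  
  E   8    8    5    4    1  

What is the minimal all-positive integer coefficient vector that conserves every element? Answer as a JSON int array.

A: 5·6 = 30 | 1·0+2·0+4·0+6·5 = 30
D: 5·5 = 25 | 1·7+2·6+4·0+6·1 = 25
Y: 5·3 = 15 | 1·7+2·2+4·1+6·0 = 15
X: 5·5 = 25 | 1·3+2·1+4·5+6·0 = 25
E: 5·8 = 40 | 1·8+2·5+4·4+6·1 = 40
gcd(5,1,2,4,6) = 1

Coefficients: [5, 1, 2, 4, 6]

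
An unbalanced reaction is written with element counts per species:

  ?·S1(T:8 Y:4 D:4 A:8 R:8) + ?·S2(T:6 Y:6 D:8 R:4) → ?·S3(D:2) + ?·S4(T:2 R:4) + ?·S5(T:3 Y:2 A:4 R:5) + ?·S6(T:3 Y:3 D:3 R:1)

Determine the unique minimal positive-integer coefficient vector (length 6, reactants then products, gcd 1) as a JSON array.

T: 1·8+3·6 = 26 | 5·0+1·2+2·3+6·3 = 26
Y: 1·4+3·6 = 22 | 5·0+1·0+2·2+6·3 = 22
D: 1·4+3·8 = 28 | 5·2+1·0+2·0+6·3 = 28
A: 1·8+3·0 = 8 | 5·0+1·0+2·4+6·0 = 8
R: 1·8+3·4 = 20 | 5·0+1·4+2·5+6·1 = 20
gcd(1,3,5,1,2,6) = 1

Coefficients: [1, 3, 5, 1, 2, 6]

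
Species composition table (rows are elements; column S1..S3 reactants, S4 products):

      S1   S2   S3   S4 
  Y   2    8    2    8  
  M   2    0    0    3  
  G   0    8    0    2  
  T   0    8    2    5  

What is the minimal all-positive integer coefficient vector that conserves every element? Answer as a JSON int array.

Coefficients: [6, 1, 6, 4]

Y: 6·2+1·8+6·2 = 32 | 4·8 = 32
M: 6·2+1·0+6·0 = 12 | 4·3 = 12
G: 6·0+1·8+6·0 = 8 | 4·2 = 8
T: 6·0+1·8+6·2 = 20 | 4·5 = 20
gcd(6,1,6,4) = 1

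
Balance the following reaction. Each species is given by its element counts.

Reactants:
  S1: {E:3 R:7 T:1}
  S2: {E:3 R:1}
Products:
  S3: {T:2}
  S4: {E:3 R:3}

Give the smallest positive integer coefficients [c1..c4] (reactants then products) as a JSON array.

Coefficients: [2, 4, 1, 6]

E: 2·3+4·3 = 18 | 1·0+6·3 = 18
R: 2·7+4·1 = 18 | 1·0+6·3 = 18
T: 2·1+4·0 = 2 | 1·2+6·0 = 2
gcd(2,4,1,6) = 1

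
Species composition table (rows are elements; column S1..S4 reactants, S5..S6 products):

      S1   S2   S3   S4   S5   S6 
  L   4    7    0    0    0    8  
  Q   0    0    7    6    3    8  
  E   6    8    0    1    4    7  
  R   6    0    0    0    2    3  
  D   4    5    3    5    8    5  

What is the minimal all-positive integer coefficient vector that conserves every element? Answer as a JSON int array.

Coefficients: [5, 4, 6, 4, 6, 6]

L: 5·4+4·7+6·0+4·0 = 48 | 6·0+6·8 = 48
Q: 5·0+4·0+6·7+4·6 = 66 | 6·3+6·8 = 66
E: 5·6+4·8+6·0+4·1 = 66 | 6·4+6·7 = 66
R: 5·6+4·0+6·0+4·0 = 30 | 6·2+6·3 = 30
D: 5·4+4·5+6·3+4·5 = 78 | 6·8+6·5 = 78
gcd(5,4,6,4,6,6) = 1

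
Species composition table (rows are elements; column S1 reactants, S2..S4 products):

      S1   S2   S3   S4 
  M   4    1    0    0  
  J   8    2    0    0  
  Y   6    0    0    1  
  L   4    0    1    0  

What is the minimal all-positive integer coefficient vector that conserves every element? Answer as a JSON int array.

M: 1·4 = 4 | 4·1+4·0+6·0 = 4
J: 1·8 = 8 | 4·2+4·0+6·0 = 8
Y: 1·6 = 6 | 4·0+4·0+6·1 = 6
L: 1·4 = 4 | 4·0+4·1+6·0 = 4
gcd(1,4,4,6) = 1

Coefficients: [1, 4, 4, 6]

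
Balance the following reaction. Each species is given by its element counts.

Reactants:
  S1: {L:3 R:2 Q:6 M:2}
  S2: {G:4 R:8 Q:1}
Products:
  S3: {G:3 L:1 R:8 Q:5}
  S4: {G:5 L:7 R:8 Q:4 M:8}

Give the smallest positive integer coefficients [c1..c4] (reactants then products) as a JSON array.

Coefficients: [4, 5, 5, 1]

G: 4·0+5·4 = 20 | 5·3+1·5 = 20
L: 4·3+5·0 = 12 | 5·1+1·7 = 12
R: 4·2+5·8 = 48 | 5·8+1·8 = 48
Q: 4·6+5·1 = 29 | 5·5+1·4 = 29
M: 4·2+5·0 = 8 | 5·0+1·8 = 8
gcd(4,5,5,1) = 1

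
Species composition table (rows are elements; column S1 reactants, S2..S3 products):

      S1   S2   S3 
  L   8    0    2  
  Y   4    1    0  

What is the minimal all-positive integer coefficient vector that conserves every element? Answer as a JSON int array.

Coefficients: [1, 4, 4]

L: 1·8 = 8 | 4·0+4·2 = 8
Y: 1·4 = 4 | 4·1+4·0 = 4
gcd(1,4,4) = 1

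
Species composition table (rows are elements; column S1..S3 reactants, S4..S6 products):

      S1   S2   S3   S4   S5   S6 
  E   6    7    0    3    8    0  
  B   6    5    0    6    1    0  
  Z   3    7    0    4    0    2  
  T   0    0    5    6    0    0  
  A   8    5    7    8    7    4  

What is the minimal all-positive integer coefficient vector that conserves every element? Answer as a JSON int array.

E: 3·6+3·7+6·0 = 39 | 5·3+3·8+5·0 = 39
B: 3·6+3·5+6·0 = 33 | 5·6+3·1+5·0 = 33
Z: 3·3+3·7+6·0 = 30 | 5·4+3·0+5·2 = 30
T: 3·0+3·0+6·5 = 30 | 5·6+3·0+5·0 = 30
A: 3·8+3·5+6·7 = 81 | 5·8+3·7+5·4 = 81
gcd(3,3,6,5,3,5) = 1

Coefficients: [3, 3, 6, 5, 3, 5]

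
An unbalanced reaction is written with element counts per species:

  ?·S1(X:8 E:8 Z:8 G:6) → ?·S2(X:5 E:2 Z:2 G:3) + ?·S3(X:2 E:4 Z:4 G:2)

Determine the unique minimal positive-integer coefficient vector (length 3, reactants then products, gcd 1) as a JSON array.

Coefficients: [2, 2, 3]

X: 2·8 = 16 | 2·5+3·2 = 16
E: 2·8 = 16 | 2·2+3·4 = 16
Z: 2·8 = 16 | 2·2+3·4 = 16
G: 2·6 = 12 | 2·3+3·2 = 12
gcd(2,2,3) = 1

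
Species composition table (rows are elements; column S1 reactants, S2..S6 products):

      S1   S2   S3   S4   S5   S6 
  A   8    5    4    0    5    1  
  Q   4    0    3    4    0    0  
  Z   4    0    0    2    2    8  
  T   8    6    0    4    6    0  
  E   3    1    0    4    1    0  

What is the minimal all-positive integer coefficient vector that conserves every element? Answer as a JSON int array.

A: 6·8 = 48 | 5·5+4·4+3·0+1·5+2·1 = 48
Q: 6·4 = 24 | 5·0+4·3+3·4+1·0+2·0 = 24
Z: 6·4 = 24 | 5·0+4·0+3·2+1·2+2·8 = 24
T: 6·8 = 48 | 5·6+4·0+3·4+1·6+2·0 = 48
E: 6·3 = 18 | 5·1+4·0+3·4+1·1+2·0 = 18
gcd(6,5,4,3,1,2) = 1

Coefficients: [6, 5, 4, 3, 1, 2]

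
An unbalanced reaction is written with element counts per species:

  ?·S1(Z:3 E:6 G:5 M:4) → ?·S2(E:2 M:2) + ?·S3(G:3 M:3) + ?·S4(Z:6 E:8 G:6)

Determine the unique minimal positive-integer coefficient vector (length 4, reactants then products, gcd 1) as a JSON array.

Coefficients: [6, 6, 4, 3]

Z: 6·3 = 18 | 6·0+4·0+3·6 = 18
E: 6·6 = 36 | 6·2+4·0+3·8 = 36
G: 6·5 = 30 | 6·0+4·3+3·6 = 30
M: 6·4 = 24 | 6·2+4·3+3·0 = 24
gcd(6,6,4,3) = 1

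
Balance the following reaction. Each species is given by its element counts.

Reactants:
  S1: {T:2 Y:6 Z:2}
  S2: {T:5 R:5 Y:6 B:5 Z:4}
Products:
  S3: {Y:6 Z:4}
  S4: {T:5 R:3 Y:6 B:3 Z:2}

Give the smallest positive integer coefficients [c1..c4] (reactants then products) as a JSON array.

T: 5·2+3·5 = 25 | 3·0+5·5 = 25
R: 5·0+3·5 = 15 | 3·0+5·3 = 15
Y: 5·6+3·6 = 48 | 3·6+5·6 = 48
B: 5·0+3·5 = 15 | 3·0+5·3 = 15
Z: 5·2+3·4 = 22 | 3·4+5·2 = 22
gcd(5,3,3,5) = 1

Coefficients: [5, 3, 3, 5]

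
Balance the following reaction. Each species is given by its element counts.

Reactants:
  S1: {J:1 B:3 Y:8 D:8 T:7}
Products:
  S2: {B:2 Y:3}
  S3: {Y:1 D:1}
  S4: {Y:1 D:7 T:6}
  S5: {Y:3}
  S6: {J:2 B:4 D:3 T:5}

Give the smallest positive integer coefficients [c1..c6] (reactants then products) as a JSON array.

Coefficients: [4, 2, 5, 3, 6, 2]

J: 4·1 = 4 | 2·0+5·0+3·0+6·0+2·2 = 4
B: 4·3 = 12 | 2·2+5·0+3·0+6·0+2·4 = 12
Y: 4·8 = 32 | 2·3+5·1+3·1+6·3+2·0 = 32
D: 4·8 = 32 | 2·0+5·1+3·7+6·0+2·3 = 32
T: 4·7 = 28 | 2·0+5·0+3·6+6·0+2·5 = 28
gcd(4,2,5,3,6,2) = 1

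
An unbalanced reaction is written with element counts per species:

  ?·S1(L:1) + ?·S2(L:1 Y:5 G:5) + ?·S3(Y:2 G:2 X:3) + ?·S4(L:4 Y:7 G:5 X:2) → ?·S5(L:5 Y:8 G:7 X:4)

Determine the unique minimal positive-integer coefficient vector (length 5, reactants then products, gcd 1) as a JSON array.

L: 5·1+1·1+2·0+1·4 = 10 | 2·5 = 10
Y: 5·0+1·5+2·2+1·7 = 16 | 2·8 = 16
G: 5·0+1·5+2·2+1·5 = 14 | 2·7 = 14
X: 5·0+1·0+2·3+1·2 = 8 | 2·4 = 8
gcd(5,1,2,1,2) = 1

Coefficients: [5, 1, 2, 1, 2]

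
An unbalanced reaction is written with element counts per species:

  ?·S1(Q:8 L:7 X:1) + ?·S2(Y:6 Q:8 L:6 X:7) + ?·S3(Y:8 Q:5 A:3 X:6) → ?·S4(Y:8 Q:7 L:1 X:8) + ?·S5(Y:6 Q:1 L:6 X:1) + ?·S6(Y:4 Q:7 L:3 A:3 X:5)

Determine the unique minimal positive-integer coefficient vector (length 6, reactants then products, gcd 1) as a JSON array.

Y: 1·0+4·6+5·8 = 64 | 4·8+2·6+5·4 = 64
Q: 1·8+4·8+5·5 = 65 | 4·7+2·1+5·7 = 65
L: 1·7+4·6+5·0 = 31 | 4·1+2·6+5·3 = 31
A: 1·0+4·0+5·3 = 15 | 4·0+2·0+5·3 = 15
X: 1·1+4·7+5·6 = 59 | 4·8+2·1+5·5 = 59
gcd(1,4,5,4,2,5) = 1

Coefficients: [1, 4, 5, 4, 2, 5]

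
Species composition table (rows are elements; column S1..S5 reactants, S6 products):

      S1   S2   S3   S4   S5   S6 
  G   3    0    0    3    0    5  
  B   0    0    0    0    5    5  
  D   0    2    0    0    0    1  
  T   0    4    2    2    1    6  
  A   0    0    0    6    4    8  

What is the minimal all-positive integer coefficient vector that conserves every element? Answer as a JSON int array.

Coefficients: [6, 3, 5, 4, 6, 6]

G: 6·3+3·0+5·0+4·3+6·0 = 30 | 6·5 = 30
B: 6·0+3·0+5·0+4·0+6·5 = 30 | 6·5 = 30
D: 6·0+3·2+5·0+4·0+6·0 = 6 | 6·1 = 6
T: 6·0+3·4+5·2+4·2+6·1 = 36 | 6·6 = 36
A: 6·0+3·0+5·0+4·6+6·4 = 48 | 6·8 = 48
gcd(6,3,5,4,6,6) = 1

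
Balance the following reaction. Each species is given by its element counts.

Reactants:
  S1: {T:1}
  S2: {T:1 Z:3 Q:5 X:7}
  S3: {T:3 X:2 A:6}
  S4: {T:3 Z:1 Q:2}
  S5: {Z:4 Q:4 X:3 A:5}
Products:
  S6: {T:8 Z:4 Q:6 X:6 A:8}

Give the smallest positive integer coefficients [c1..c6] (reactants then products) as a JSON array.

T: 5·1+2·1+5·3+6·3+2·0 = 40 | 5·8 = 40
Z: 5·0+2·3+5·0+6·1+2·4 = 20 | 5·4 = 20
Q: 5·0+2·5+5·0+6·2+2·4 = 30 | 5·6 = 30
X: 5·0+2·7+5·2+6·0+2·3 = 30 | 5·6 = 30
A: 5·0+2·0+5·6+6·0+2·5 = 40 | 5·8 = 40
gcd(5,2,5,6,2,5) = 1

Coefficients: [5, 2, 5, 6, 2, 5]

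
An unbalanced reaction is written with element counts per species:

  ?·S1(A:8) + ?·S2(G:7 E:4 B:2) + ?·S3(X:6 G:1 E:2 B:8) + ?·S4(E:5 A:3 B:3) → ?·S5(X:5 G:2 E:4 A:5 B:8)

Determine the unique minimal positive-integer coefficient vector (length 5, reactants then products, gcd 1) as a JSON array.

Coefficients: [3, 1, 5, 2, 6]

X: 3·0+1·0+5·6+2·0 = 30 | 6·5 = 30
G: 3·0+1·7+5·1+2·0 = 12 | 6·2 = 12
E: 3·0+1·4+5·2+2·5 = 24 | 6·4 = 24
A: 3·8+1·0+5·0+2·3 = 30 | 6·5 = 30
B: 3·0+1·2+5·8+2·3 = 48 | 6·8 = 48
gcd(3,1,5,2,6) = 1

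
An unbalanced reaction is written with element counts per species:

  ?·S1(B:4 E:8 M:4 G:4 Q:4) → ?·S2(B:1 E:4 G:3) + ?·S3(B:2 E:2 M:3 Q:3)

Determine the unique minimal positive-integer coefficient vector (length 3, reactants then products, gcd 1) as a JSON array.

Coefficients: [3, 4, 4]

B: 3·4 = 12 | 4·1+4·2 = 12
E: 3·8 = 24 | 4·4+4·2 = 24
M: 3·4 = 12 | 4·0+4·3 = 12
G: 3·4 = 12 | 4·3+4·0 = 12
Q: 3·4 = 12 | 4·0+4·3 = 12
gcd(3,4,4) = 1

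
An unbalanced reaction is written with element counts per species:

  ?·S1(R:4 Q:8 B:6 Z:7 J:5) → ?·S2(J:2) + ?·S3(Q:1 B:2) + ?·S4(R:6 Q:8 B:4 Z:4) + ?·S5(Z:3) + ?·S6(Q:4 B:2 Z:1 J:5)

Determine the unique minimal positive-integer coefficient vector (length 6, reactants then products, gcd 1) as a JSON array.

R: 3·4 = 12 | 5·0+4·0+2·6+4·0+1·0 = 12
Q: 3·8 = 24 | 5·0+4·1+2·8+4·0+1·4 = 24
B: 3·6 = 18 | 5·0+4·2+2·4+4·0+1·2 = 18
Z: 3·7 = 21 | 5·0+4·0+2·4+4·3+1·1 = 21
J: 3·5 = 15 | 5·2+4·0+2·0+4·0+1·5 = 15
gcd(3,5,4,2,4,1) = 1

Coefficients: [3, 5, 4, 2, 4, 1]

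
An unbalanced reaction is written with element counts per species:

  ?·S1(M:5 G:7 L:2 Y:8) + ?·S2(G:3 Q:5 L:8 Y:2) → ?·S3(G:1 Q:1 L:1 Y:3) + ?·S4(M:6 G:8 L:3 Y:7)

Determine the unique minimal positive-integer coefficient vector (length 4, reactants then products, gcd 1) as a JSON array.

M: 6·5+1·0 = 30 | 5·0+5·6 = 30
G: 6·7+1·3 = 45 | 5·1+5·8 = 45
Q: 6·0+1·5 = 5 | 5·1+5·0 = 5
L: 6·2+1·8 = 20 | 5·1+5·3 = 20
Y: 6·8+1·2 = 50 | 5·3+5·7 = 50
gcd(6,1,5,5) = 1

Coefficients: [6, 1, 5, 5]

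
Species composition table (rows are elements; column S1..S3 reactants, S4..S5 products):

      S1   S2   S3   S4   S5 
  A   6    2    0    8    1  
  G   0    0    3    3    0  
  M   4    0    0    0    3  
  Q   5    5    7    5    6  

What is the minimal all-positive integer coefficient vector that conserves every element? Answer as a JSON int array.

A: 3·6+1·2+2·0 = 20 | 2·8+4·1 = 20
G: 3·0+1·0+2·3 = 6 | 2·3+4·0 = 6
M: 3·4+1·0+2·0 = 12 | 2·0+4·3 = 12
Q: 3·5+1·5+2·7 = 34 | 2·5+4·6 = 34
gcd(3,1,2,2,4) = 1

Coefficients: [3, 1, 2, 2, 4]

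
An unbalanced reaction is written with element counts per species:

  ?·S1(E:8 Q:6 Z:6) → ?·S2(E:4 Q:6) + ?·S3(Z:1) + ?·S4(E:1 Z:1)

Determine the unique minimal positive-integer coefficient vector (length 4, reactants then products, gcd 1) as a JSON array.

Coefficients: [1, 1, 2, 4]

E: 1·8 = 8 | 1·4+2·0+4·1 = 8
Q: 1·6 = 6 | 1·6+2·0+4·0 = 6
Z: 1·6 = 6 | 1·0+2·1+4·1 = 6
gcd(1,1,2,4) = 1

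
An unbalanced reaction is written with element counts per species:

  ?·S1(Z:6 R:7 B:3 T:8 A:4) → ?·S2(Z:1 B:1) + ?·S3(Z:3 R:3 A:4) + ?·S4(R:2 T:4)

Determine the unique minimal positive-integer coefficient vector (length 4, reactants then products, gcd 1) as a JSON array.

Coefficients: [1, 3, 1, 2]

Z: 1·6 = 6 | 3·1+1·3+2·0 = 6
R: 1·7 = 7 | 3·0+1·3+2·2 = 7
B: 1·3 = 3 | 3·1+1·0+2·0 = 3
T: 1·8 = 8 | 3·0+1·0+2·4 = 8
A: 1·4 = 4 | 3·0+1·4+2·0 = 4
gcd(1,3,1,2) = 1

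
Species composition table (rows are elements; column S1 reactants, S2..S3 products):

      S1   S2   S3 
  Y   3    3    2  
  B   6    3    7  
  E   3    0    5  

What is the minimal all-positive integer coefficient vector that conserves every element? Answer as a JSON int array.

Y: 5·3 = 15 | 3·3+3·2 = 15
B: 5·6 = 30 | 3·3+3·7 = 30
E: 5·3 = 15 | 3·0+3·5 = 15
gcd(5,3,3) = 1

Coefficients: [5, 3, 3]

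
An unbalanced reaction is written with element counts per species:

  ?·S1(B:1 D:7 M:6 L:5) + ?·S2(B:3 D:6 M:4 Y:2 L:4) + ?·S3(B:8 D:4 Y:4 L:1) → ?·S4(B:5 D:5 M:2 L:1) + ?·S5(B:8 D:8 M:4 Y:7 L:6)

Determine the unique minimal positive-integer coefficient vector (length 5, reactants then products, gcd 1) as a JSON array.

Coefficients: [3, 2, 6, 5, 4]

B: 3·1+2·3+6·8 = 57 | 5·5+4·8 = 57
D: 3·7+2·6+6·4 = 57 | 5·5+4·8 = 57
M: 3·6+2·4+6·0 = 26 | 5·2+4·4 = 26
Y: 3·0+2·2+6·4 = 28 | 5·0+4·7 = 28
L: 3·5+2·4+6·1 = 29 | 5·1+4·6 = 29
gcd(3,2,6,5,4) = 1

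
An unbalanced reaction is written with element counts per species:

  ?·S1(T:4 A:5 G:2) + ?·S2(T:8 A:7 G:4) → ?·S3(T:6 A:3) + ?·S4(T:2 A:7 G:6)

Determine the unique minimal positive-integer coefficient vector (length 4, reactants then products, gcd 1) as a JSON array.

T: 3·4+3·8 = 36 | 5·6+3·2 = 36
A: 3·5+3·7 = 36 | 5·3+3·7 = 36
G: 3·2+3·4 = 18 | 5·0+3·6 = 18
gcd(3,3,5,3) = 1

Coefficients: [3, 3, 5, 3]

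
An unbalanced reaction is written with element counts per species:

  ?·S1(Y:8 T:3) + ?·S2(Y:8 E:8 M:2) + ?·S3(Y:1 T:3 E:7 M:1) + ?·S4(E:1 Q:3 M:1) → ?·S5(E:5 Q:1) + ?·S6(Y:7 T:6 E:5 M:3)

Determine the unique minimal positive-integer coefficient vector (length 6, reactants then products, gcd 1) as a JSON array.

Y: 1·8+1·8+5·1+2·0 = 21 | 6·0+3·7 = 21
T: 1·3+1·0+5·3+2·0 = 18 | 6·0+3·6 = 18
E: 1·0+1·8+5·7+2·1 = 45 | 6·5+3·5 = 45
Q: 1·0+1·0+5·0+2·3 = 6 | 6·1+3·0 = 6
M: 1·0+1·2+5·1+2·1 = 9 | 6·0+3·3 = 9
gcd(1,1,5,2,6,3) = 1

Coefficients: [1, 1, 5, 2, 6, 3]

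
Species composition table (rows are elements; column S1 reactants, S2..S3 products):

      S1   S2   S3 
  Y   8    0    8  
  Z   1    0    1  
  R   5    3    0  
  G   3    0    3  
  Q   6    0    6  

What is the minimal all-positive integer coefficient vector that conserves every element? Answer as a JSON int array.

Y: 3·8 = 24 | 5·0+3·8 = 24
Z: 3·1 = 3 | 5·0+3·1 = 3
R: 3·5 = 15 | 5·3+3·0 = 15
G: 3·3 = 9 | 5·0+3·3 = 9
Q: 3·6 = 18 | 5·0+3·6 = 18
gcd(3,5,3) = 1

Coefficients: [3, 5, 3]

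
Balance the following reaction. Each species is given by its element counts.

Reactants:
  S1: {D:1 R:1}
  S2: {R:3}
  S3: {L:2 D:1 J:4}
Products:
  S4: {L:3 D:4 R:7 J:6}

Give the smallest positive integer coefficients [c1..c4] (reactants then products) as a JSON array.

L: 5·0+3·0+3·2 = 6 | 2·3 = 6
D: 5·1+3·0+3·1 = 8 | 2·4 = 8
R: 5·1+3·3+3·0 = 14 | 2·7 = 14
J: 5·0+3·0+3·4 = 12 | 2·6 = 12
gcd(5,3,3,2) = 1

Coefficients: [5, 3, 3, 2]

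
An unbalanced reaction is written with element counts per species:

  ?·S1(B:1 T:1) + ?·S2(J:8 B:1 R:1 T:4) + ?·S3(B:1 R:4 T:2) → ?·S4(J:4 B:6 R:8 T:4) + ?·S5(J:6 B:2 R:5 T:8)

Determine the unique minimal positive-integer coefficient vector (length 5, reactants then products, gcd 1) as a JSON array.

Coefficients: [4, 2, 4, 1, 2]

J: 4·0+2·8+4·0 = 16 | 1·4+2·6 = 16
B: 4·1+2·1+4·1 = 10 | 1·6+2·2 = 10
R: 4·0+2·1+4·4 = 18 | 1·8+2·5 = 18
T: 4·1+2·4+4·2 = 20 | 1·4+2·8 = 20
gcd(4,2,4,1,2) = 1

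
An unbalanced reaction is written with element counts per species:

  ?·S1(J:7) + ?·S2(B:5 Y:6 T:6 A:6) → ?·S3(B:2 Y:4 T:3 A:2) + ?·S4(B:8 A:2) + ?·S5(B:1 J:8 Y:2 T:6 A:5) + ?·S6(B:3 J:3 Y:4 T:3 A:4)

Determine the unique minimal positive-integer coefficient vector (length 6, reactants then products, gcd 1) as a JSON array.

B: 4·0+6·5 = 30 | 4·2+1·8+2·1+4·3 = 30
J: 4·7+6·0 = 28 | 4·0+1·0+2·8+4·3 = 28
Y: 4·0+6·6 = 36 | 4·4+1·0+2·2+4·4 = 36
T: 4·0+6·6 = 36 | 4·3+1·0+2·6+4·3 = 36
A: 4·0+6·6 = 36 | 4·2+1·2+2·5+4·4 = 36
gcd(4,6,4,1,2,4) = 1

Coefficients: [4, 6, 4, 1, 2, 4]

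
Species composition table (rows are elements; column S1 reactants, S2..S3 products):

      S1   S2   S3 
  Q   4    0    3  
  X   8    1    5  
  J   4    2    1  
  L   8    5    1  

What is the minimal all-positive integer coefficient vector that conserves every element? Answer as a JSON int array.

Coefficients: [3, 4, 4]

Q: 3·4 = 12 | 4·0+4·3 = 12
X: 3·8 = 24 | 4·1+4·5 = 24
J: 3·4 = 12 | 4·2+4·1 = 12
L: 3·8 = 24 | 4·5+4·1 = 24
gcd(3,4,4) = 1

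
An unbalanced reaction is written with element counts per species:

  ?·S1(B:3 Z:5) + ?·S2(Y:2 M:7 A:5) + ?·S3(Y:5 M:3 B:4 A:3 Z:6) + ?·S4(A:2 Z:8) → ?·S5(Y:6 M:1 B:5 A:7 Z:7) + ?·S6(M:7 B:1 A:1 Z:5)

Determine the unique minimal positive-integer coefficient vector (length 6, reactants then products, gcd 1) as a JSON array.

Coefficients: [5, 5, 4, 2, 5, 6]

Y: 5·0+5·2+4·5+2·0 = 30 | 5·6+6·0 = 30
M: 5·0+5·7+4·3+2·0 = 47 | 5·1+6·7 = 47
B: 5·3+5·0+4·4+2·0 = 31 | 5·5+6·1 = 31
A: 5·0+5·5+4·3+2·2 = 41 | 5·7+6·1 = 41
Z: 5·5+5·0+4·6+2·8 = 65 | 5·7+6·5 = 65
gcd(5,5,4,2,5,6) = 1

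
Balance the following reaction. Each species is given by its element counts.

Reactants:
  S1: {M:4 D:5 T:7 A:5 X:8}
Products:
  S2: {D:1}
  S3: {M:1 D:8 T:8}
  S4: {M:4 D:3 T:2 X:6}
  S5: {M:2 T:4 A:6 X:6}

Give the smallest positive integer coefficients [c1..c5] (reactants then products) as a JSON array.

Coefficients: [6, 5, 2, 3, 5]

M: 6·4 = 24 | 5·0+2·1+3·4+5·2 = 24
D: 6·5 = 30 | 5·1+2·8+3·3+5·0 = 30
T: 6·7 = 42 | 5·0+2·8+3·2+5·4 = 42
A: 6·5 = 30 | 5·0+2·0+3·0+5·6 = 30
X: 6·8 = 48 | 5·0+2·0+3·6+5·6 = 48
gcd(6,5,2,3,5) = 1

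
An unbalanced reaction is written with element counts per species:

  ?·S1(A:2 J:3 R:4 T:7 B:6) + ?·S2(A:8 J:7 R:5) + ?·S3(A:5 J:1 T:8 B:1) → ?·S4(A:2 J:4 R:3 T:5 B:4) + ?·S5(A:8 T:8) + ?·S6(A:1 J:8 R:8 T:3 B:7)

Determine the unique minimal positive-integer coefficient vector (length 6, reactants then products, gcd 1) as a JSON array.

A: 6·2+3·8+5·5 = 61 | 5·2+6·8+3·1 = 61
J: 6·3+3·7+5·1 = 44 | 5·4+6·0+3·8 = 44
R: 6·4+3·5+5·0 = 39 | 5·3+6·0+3·8 = 39
T: 6·7+3·0+5·8 = 82 | 5·5+6·8+3·3 = 82
B: 6·6+3·0+5·1 = 41 | 5·4+6·0+3·7 = 41
gcd(6,3,5,5,6,3) = 1

Coefficients: [6, 3, 5, 5, 6, 3]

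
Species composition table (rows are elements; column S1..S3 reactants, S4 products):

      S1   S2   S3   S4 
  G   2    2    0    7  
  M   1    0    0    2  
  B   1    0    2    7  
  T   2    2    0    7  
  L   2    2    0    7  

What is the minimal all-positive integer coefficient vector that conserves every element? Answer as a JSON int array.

Coefficients: [4, 3, 5, 2]

G: 4·2+3·2+5·0 = 14 | 2·7 = 14
M: 4·1+3·0+5·0 = 4 | 2·2 = 4
B: 4·1+3·0+5·2 = 14 | 2·7 = 14
T: 4·2+3·2+5·0 = 14 | 2·7 = 14
L: 4·2+3·2+5·0 = 14 | 2·7 = 14
gcd(4,3,5,2) = 1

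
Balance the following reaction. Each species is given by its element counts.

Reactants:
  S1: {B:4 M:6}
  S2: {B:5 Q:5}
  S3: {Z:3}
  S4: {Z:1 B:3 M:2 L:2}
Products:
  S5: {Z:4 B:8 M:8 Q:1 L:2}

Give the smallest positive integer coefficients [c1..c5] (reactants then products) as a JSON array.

Coefficients: [5, 1, 5, 5, 5]

Z: 5·0+1·0+5·3+5·1 = 20 | 5·4 = 20
B: 5·4+1·5+5·0+5·3 = 40 | 5·8 = 40
M: 5·6+1·0+5·0+5·2 = 40 | 5·8 = 40
Q: 5·0+1·5+5·0+5·0 = 5 | 5·1 = 5
L: 5·0+1·0+5·0+5·2 = 10 | 5·2 = 10
gcd(5,1,5,5,5) = 1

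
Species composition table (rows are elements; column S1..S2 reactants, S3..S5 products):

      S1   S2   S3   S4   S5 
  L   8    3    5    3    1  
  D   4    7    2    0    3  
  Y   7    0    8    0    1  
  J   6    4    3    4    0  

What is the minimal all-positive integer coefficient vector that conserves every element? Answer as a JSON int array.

L: 3·8+1·3 = 27 | 2·5+4·3+5·1 = 27
D: 3·4+1·7 = 19 | 2·2+4·0+5·3 = 19
Y: 3·7+1·0 = 21 | 2·8+4·0+5·1 = 21
J: 3·6+1·4 = 22 | 2·3+4·4+5·0 = 22
gcd(3,1,2,4,5) = 1

Coefficients: [3, 1, 2, 4, 5]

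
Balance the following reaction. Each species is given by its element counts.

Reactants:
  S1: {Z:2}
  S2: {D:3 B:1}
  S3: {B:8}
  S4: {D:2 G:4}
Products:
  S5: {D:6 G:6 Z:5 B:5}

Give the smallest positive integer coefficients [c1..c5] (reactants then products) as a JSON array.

D: 5·0+2·3+1·0+3·2 = 12 | 2·6 = 12
G: 5·0+2·0+1·0+3·4 = 12 | 2·6 = 12
Z: 5·2+2·0+1·0+3·0 = 10 | 2·5 = 10
B: 5·0+2·1+1·8+3·0 = 10 | 2·5 = 10
gcd(5,2,1,3,2) = 1

Coefficients: [5, 2, 1, 3, 2]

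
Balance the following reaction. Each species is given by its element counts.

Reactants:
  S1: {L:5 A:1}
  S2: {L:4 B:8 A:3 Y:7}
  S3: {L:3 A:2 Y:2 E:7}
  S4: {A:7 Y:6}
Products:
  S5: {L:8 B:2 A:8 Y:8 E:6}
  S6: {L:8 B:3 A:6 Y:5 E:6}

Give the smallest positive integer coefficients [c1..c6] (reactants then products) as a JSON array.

L: 6·5+2·4+6·3+4·0 = 56 | 5·8+2·8 = 56
B: 6·0+2·8+6·0+4·0 = 16 | 5·2+2·3 = 16
A: 6·1+2·3+6·2+4·7 = 52 | 5·8+2·6 = 52
Y: 6·0+2·7+6·2+4·6 = 50 | 5·8+2·5 = 50
E: 6·0+2·0+6·7+4·0 = 42 | 5·6+2·6 = 42
gcd(6,2,6,4,5,2) = 1

Coefficients: [6, 2, 6, 4, 5, 2]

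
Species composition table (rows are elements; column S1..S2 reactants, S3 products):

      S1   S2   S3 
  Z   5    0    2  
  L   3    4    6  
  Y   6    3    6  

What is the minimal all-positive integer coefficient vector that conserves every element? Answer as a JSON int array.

Coefficients: [2, 6, 5]

Z: 2·5+6·0 = 10 | 5·2 = 10
L: 2·3+6·4 = 30 | 5·6 = 30
Y: 2·6+6·3 = 30 | 5·6 = 30
gcd(2,6,5) = 1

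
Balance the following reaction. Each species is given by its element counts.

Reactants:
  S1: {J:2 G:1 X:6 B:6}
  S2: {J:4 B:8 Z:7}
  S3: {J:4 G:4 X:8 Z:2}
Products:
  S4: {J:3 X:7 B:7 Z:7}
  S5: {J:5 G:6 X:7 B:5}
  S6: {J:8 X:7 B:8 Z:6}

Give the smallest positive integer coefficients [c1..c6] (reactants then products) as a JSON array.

J: 6·2+5·4+6·4 = 56 | 5·3+5·5+2·8 = 56
G: 6·1+5·0+6·4 = 30 | 5·0+5·6+2·0 = 30
X: 6·6+5·0+6·8 = 84 | 5·7+5·7+2·7 = 84
B: 6·6+5·8+6·0 = 76 | 5·7+5·5+2·8 = 76
Z: 6·0+5·7+6·2 = 47 | 5·7+5·0+2·6 = 47
gcd(6,5,6,5,5,2) = 1

Coefficients: [6, 5, 6, 5, 5, 2]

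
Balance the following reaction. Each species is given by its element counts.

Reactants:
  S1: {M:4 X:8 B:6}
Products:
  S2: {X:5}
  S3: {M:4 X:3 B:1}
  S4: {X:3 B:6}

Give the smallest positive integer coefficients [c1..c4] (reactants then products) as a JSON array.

Coefficients: [6, 3, 6, 5]

M: 6·4 = 24 | 3·0+6·4+5·0 = 24
X: 6·8 = 48 | 3·5+6·3+5·3 = 48
B: 6·6 = 36 | 3·0+6·1+5·6 = 36
gcd(6,3,6,5) = 1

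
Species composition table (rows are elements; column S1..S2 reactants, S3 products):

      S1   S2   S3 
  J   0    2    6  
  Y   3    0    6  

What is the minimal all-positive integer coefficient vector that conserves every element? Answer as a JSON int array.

J: 2·0+3·2 = 6 | 1·6 = 6
Y: 2·3+3·0 = 6 | 1·6 = 6
gcd(2,3,1) = 1

Coefficients: [2, 3, 1]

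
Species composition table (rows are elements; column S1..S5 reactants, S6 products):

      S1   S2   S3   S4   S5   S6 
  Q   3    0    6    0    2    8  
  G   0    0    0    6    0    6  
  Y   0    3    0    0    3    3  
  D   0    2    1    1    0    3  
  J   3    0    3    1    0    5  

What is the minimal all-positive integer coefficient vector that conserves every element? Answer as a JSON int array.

Q: 2·3+3·0+6·6+6·0+3·2 = 48 | 6·8 = 48
G: 2·0+3·0+6·0+6·6+3·0 = 36 | 6·6 = 36
Y: 2·0+3·3+6·0+6·0+3·3 = 18 | 6·3 = 18
D: 2·0+3·2+6·1+6·1+3·0 = 18 | 6·3 = 18
J: 2·3+3·0+6·3+6·1+3·0 = 30 | 6·5 = 30
gcd(2,3,6,6,3,6) = 1

Coefficients: [2, 3, 6, 6, 3, 6]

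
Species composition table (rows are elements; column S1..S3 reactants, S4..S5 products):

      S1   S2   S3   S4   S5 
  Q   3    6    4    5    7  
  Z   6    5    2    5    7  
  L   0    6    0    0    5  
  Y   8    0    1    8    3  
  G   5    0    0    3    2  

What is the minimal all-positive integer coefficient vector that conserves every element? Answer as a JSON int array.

Q: 3·3+5·6+2·4 = 47 | 1·5+6·7 = 47
Z: 3·6+5·5+2·2 = 47 | 1·5+6·7 = 47
L: 3·0+5·6+2·0 = 30 | 1·0+6·5 = 30
Y: 3·8+5·0+2·1 = 26 | 1·8+6·3 = 26
G: 3·5+5·0+2·0 = 15 | 1·3+6·2 = 15
gcd(3,5,2,1,6) = 1

Coefficients: [3, 5, 2, 1, 6]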